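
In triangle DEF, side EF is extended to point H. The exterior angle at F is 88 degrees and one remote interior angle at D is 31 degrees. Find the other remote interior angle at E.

angle E = 88 - 31 = 57 degrees (exterior angle theorem).

57 degrees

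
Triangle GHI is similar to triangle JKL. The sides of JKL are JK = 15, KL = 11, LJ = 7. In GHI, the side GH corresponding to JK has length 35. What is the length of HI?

Since the triangles are similar, the ratio of corresponding sides is constant.
Scale factor k = GH / JK = 35 / 15 = 7/3
HI = k * KL = 7/3 * 11 = 77/3

77/3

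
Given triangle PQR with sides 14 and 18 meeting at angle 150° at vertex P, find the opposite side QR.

When two sides and the included angle are known, the law of cosines gives the third side.
c^2 = a^2 + b^2 - 2ab cos(C) generalizes the Pythagorean theorem to non-right triangles.
Here: QR^2 = 196 + 324 - 504*(-sqrt(3)/2) = 252*sqrt(3) + 520
QR = 2*sqrt(63*sqrt(3) + 130)

2*sqrt(63*sqrt(3) + 130)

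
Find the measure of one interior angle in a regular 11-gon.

Each interior angle of a regular n-gon is (n - 2) * 180 / n.
For n = 11: (11 - 2) * 180 / 11 = 1620/11 = 1620/11 degrees.

1620/11 degrees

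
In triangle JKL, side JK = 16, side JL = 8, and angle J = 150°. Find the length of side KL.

Law of cosines: KL^2 = 16^2 + 8^2 - 2(16)(8)cos(150°) = 128*sqrt(3) + 320, so KL = 8*sqrt(2*sqrt(3) + 5).

8*sqrt(2*sqrt(3) + 5)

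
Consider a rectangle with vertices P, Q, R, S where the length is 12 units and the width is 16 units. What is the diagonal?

d = sqrt(12^2 + 16^2) = sqrt(400) = 20

20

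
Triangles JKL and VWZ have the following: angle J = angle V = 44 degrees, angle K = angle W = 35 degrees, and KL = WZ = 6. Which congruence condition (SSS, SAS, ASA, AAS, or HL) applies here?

The given information matches AAS: Two pairs of corresponding angles and a non-included side are equal (Angle-Angle-Side).

AAS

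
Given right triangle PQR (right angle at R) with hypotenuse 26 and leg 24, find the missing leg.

QR = sqrt(26^2 - 24^2) = sqrt(100) = 10

10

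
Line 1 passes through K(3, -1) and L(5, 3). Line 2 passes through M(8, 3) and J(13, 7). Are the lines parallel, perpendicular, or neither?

Slope of line 1: m1 = (3 - -1)/(5 - 3) = 4/2 = 2
Slope of line 2: m2 = (7 - 3)/(13 - 8) = 4/5 = 4/5
m1 != m2 (2 != 4/5), so not parallel.
m1 * m2 = (2) * (4/5) = 8/5 != -1, so not perpendicular.
The lines are neither parallel nor perpendicular.

Neither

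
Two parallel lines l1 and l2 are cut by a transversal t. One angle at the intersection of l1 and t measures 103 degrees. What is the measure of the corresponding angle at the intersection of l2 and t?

When a transversal crosses parallel lines, angles in the same position at each intersection are called corresponding angles.
These are always equal, so the answer is 103 degrees.

103 degrees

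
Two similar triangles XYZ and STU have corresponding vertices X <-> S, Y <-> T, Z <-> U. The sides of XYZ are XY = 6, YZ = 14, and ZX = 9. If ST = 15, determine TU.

k = 15/6 = 5/2. TU = 5/2 * 14 = 35.

35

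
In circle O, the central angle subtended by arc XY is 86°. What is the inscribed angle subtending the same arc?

Inscribed angle = 86° / 2 = 43° (inscribed angle theorem).

43°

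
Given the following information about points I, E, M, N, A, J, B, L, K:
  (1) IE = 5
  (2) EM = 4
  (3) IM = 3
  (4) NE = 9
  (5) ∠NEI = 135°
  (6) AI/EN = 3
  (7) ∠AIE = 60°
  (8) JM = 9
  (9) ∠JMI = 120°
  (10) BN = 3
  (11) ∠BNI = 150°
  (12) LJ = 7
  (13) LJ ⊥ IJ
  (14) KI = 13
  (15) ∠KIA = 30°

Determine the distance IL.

Step 1: By the law of cosines on triangle JMI: JI² = 9² + 3² − 2·9·3·cos(120°) = 117, so JI = 3·√13.
Step 2: By the law of cosines on triangle IJL: IL² = (3·√13)² + 7² − 2·3·√13·7·cos(90°) = 166, so IL = √166.

Therefore, the length of IL = √166.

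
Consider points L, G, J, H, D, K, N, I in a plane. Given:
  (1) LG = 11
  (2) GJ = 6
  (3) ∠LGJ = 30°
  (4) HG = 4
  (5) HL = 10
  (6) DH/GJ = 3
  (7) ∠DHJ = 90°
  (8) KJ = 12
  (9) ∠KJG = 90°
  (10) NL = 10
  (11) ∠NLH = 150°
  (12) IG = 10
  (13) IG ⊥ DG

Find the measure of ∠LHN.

Step 1: By the law of cosines on triangle HLN: HN² = 10² + 10² − 2·10·10·cos(150°) = 373.21, so HN ≈ 19.32.
Step 2: By the inverse law of cosines on triangle LHN: cos(∠LHN) = (10² + 19.32² − 10²) / (2·10·19.32) = 373.21/386.37 = 0.9659, so ∠LHN = 15°.

Therefore, the measure of angle ∠LHN = 15°.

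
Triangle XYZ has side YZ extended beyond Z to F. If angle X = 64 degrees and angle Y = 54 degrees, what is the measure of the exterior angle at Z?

By the exterior angle theorem, an exterior angle of a triangle equals the sum of the two remote interior angles.
Exterior angle = angle X + angle Y
Exterior angle = 64 + 54 = 118 degrees

118 degrees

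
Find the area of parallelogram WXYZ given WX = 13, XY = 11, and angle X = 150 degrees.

Area = a * b * sin(theta)
Area = 13 * 11 * sin(150 degrees)
Area = 143 * 1/2
Area = 143/2

143/2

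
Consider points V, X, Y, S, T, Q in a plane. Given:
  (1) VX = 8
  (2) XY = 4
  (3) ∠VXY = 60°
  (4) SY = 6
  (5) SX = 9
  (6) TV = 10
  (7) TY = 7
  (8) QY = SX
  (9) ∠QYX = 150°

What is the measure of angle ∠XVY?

Step 1: By the law of cosines on triangle VXY: VY² = 8² + 4² − 2·8·4·cos(60°) = 48, so VY = 4·√3.
Step 2: By the inverse law of cosines on triangle XVY: cos(∠XVY) = (8² + (4·√3)² − 4²) / (2·8·4·√3) = 96/110.85 = 0.866, so ∠XVY = 30°.

Therefore, the measure of angle ∠XVY = 30°.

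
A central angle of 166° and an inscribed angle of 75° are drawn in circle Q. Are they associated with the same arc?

By the inscribed angle theorem, the inscribed angle for a central angle of 166° should be 166° / 2 = 83°.
The given inscribed angle is 75°, which does not equal 83°.
Therefore, no, they do not correspond to the same arc.

No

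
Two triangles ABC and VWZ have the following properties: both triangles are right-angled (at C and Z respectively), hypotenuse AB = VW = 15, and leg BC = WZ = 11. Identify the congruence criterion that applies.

Consider the given information: both triangles are right-angled (at C and Z respectively), hypotenuse AB = VW = 15, and leg BC = WZ = 11
This is not ASA or AAS: ASA requires two angles and the side between them. AAS requires two angles and a non-included side.
The correct criterion is HL. The hypotenuse and one leg of two right triangles are equal (Hypotenuse-Leg).

HL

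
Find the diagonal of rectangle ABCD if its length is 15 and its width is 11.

d = sqrt(15^2 + 11^2) = sqrt(346)

sqrt(346)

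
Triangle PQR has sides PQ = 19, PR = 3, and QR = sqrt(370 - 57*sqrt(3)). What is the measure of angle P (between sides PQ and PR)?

cos(P) = (19² + 3² - (sqrt(370 - 57*sqrt(3)))²) / (2 × 19 × 3) = sqrt(3)/2, so P = arccos(sqrt(3)/2) = 30°.

30°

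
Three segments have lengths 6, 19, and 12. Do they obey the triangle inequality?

Check the triangle inequality: 6 + 12 = 18 ≤ 19.
Since the sum of two sides does not exceed the third, no triangle can be formed.

No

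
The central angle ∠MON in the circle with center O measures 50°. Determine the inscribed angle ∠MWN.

Inscribed angle = 50° / 2 = 25° (inscribed angle theorem).

25°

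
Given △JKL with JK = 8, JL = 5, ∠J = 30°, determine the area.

Area = (1/2)(8)(5) sin(30°) = (1/2)(8)(5)(1/2) = 10

10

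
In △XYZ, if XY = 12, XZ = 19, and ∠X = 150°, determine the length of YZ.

Law of cosines: YZ^2 = 12^2 + 19^2 - 2(12)(19)cos(150°) = 228*sqrt(3) + 505, so YZ = sqrt(228*sqrt(3) + 505).

sqrt(228*sqrt(3) + 505)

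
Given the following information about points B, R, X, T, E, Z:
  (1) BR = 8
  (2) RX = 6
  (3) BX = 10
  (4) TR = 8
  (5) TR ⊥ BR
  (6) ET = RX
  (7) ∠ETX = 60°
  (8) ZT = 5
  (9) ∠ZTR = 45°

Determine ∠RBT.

Step 1: By the law of cosines on triangle BRT: BT² = 8² + 8² − 2·8·8·cos(90°) = 128, so BT = 8·√2.
Step 2: By the inverse law of cosines on triangle RBT: cos(∠RBT) = (8² + (8·√2)² − 8²) / (2·8·8·√2) = 128/181.02 = 0.7071, so ∠RBT = 45°.

Therefore, the measure of angle ∠RBT = 45°.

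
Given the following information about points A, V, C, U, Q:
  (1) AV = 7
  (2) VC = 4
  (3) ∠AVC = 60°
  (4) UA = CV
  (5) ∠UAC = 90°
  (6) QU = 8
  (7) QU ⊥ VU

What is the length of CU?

From the given relations: UA = CV = 4.
Step 1: By the law of cosines on triangle CVA: CA² = 4² + 7² − 2·4·7·cos(60°) = 37, so CA = √37.
Step 2: By the law of cosines on triangle CAU: CU² = √37² + 4² − 2·√37·4·cos(90°) = 53, so CU = √53.

Therefore, the length of CU = √53.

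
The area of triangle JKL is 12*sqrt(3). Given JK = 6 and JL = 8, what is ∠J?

From the SAS area formula Area = (1/2)ab sin(C), rearranging gives sin(C) = 2*Area/(ab).
sin(C) = 2 * 12*sqrt(3) / (48) = sqrt(3)/2.
Therefore C = arcsin(sqrt(3)/2) = 60°.
Since sin(180° - C) = sin(C), the obtuse angle 120° gives the same area, so C = 60° or C = 120°.

60° or 120°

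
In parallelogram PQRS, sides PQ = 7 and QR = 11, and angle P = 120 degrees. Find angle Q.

In a parallelogram, consecutive angles are supplementary (sum to 180°).
angle Q = 180 - angle P
angle Q = 180 - 120
angle Q = 60 degrees

60 degrees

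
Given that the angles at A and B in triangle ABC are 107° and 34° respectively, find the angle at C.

By the triangle angle sum property, the three interior angles of any triangle add up to 180°.
We know angle A = 107° and angle B = 34°, so their sum is 141°.
Therefore angle C = 180° - 141° = 39°.

39 degrees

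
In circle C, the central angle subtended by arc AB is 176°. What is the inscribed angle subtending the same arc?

An inscribed angle intercepts an arc from a point on the circle, while the central angle intercepts the same arc from the center.
The inscribed angle is always half the central angle: 176° / 2 = 88°.

88°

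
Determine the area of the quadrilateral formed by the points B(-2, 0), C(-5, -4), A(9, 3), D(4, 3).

The Shoelace formula works by pairing each vertex with the next (cycling back to the first).
For each pair, compute x_i*y_(i+1) - x_(i+1)*y_i:
  (-2*-4 - -5*0) = 8
  (-5*3 - 9*-4) = 21
  (9*3 - 4*3) = 15
  (4*0 - -2*3) = 6
Taking half the absolute value of the total: Area = (1/2)(50) = 25.

25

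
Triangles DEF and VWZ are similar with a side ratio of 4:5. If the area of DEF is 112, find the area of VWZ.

For similar figures, the area ratio equals the square of the side ratio.
Side ratio (DEF to VWZ) = 4:5, so area ratio = 4^2:5^2 = 16:25.
If the area of DEF is 112, then the area of VWZ = 112 * (25/16) = 175.

175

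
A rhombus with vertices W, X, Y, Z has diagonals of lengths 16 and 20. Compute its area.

The diagonals of a rhombus divide it into four right triangles.
Each triangle has legs 16/ 2 = 8 and 20/2 = 10, so each has area (1/2)*8*10 = 40.
Four such triangles give total area = (d1 * d2) / 2 = 160.

160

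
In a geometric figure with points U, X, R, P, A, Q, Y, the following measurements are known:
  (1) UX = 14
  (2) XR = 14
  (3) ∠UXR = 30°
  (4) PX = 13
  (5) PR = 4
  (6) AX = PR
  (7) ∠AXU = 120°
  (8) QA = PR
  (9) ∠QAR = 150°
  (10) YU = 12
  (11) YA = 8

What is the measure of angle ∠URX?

Step 1: By the law of cosines on triangle RXU: RU² = 14² + 14² − 2·14·14·cos(30°) = 52.52, so RU ≈ 7.25.
Step 2: By the inverse law of cosines on triangle URX: cos(∠URX) = (7.25² + 14² − 14²) / (2·7.25·14) = 52.52/202.91 = 0.2588, so ∠URX = 75°.

Therefore, the measure of angle ∠URX = 75°.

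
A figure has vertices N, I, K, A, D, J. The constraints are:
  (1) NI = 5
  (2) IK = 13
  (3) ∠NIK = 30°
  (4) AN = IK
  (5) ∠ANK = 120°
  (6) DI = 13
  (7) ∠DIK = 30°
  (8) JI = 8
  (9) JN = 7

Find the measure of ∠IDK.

Step 1: By the law of cosines on triangle DIK: DK² = 13² + 13² − 2·13·13·cos(30°) = 45.28, so DK ≈ 6.73.
Step 2: By the inverse law of cosines on triangle IDK: cos(∠IDK) = (13² + 6.73² − 13²) / (2·13·6.73) = 45.28/174.96 = 0.2588, so ∠IDK = 75°.

Therefore, the measure of angle ∠IDK = 75°.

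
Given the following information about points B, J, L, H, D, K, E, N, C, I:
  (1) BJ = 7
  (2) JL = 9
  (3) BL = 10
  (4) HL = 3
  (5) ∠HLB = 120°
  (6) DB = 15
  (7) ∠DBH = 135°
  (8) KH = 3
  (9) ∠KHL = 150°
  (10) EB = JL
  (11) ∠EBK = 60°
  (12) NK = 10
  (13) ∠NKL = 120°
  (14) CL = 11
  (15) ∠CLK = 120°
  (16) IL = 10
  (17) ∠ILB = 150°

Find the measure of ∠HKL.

Step 1: By the law of cosines on triangle KHL: KL² = 3² + 3² − 2·3·3·cos(150°) = 33.59, so KL ≈ 5.8.
Step 2: By the inverse law of cosines on triangle HKL: cos(∠HKL) = (3² + 5.8² − 3²) / (2·3·5.8) = 33.59/34.77 = 0.9659, so ∠HKL = 15°.

Therefore, the measure of angle ∠HKL = 15°.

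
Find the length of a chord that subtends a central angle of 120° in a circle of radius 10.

Chord length = 2r sin(θ/2)
= 2 × 10 × sin(120°/2)
= 2 × 10 × sin(60°)
= 10*sqrt(3)

10*sqrt(3)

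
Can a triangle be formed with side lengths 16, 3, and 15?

For three segments to close into a triangle, no single side can be as long as the other two combined.
The longest side is 16, and 3 + 15 = 18 > 16.
A triangle can be formed.

Yes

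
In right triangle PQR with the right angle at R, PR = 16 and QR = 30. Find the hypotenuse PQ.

PQ = sqrt(16^2 + 30^2) = sqrt(1156) = 34

34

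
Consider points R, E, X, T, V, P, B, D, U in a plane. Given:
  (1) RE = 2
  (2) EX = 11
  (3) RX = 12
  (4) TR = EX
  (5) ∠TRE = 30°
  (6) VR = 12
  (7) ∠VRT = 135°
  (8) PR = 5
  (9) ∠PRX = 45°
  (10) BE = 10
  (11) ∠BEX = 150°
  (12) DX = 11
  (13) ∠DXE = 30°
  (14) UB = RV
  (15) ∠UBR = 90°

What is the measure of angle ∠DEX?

Step 1: By the law of cosines on triangle EXD: ED² = 11² + 11² − 2·11·11·cos(30°) = 32.42, so ED ≈ 5.69.
Step 2: By the inverse law of cosines on triangle DEX: cos(∠DEX) = (5.69² + 11² − 11²) / (2·5.69·11) = 32.42/125.27 = 0.2588, so ∠DEX = 75°.

Therefore, the measure of angle ∠DEX = 75°.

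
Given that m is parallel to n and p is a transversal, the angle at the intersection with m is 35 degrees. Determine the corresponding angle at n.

When a transversal crosses parallel lines, angles in the same position at each intersection are called corresponding angles.
These are always equal, so the answer is 35 degrees.

35 degrees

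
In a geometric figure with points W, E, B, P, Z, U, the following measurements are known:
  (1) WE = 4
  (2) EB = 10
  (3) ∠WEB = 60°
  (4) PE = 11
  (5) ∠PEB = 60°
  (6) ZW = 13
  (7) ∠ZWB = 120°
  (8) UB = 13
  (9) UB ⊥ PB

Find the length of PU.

Step 1: By the law of cosines on triangle BEP: BP² = 10² + 11² − 2·10·11·cos(60°) = 111, so BP = √111.
Step 2: By the law of cosines on triangle PBU: PU² = √111² + 13² − 2·√111·13·cos(90°) = 280, so PU = 2·√70.

Therefore, the length of PU = 2·√70.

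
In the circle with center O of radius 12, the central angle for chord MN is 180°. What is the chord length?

Drop a perpendicular from the center to the chord, bisecting both the chord and the central angle.
Each half-chord = r sin(θ/2) = 12 sin(90°).
The full chord = 2 × 12 × sin(90°) = 24.

24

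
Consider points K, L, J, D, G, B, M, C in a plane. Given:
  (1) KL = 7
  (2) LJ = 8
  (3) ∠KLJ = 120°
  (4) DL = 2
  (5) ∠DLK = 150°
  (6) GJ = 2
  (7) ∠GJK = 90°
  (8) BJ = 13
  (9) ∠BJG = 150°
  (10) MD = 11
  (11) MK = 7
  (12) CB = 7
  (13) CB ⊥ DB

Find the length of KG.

Step 1: By the law of cosines on triangle JLK: JK² = 8² + 7² − 2·8·7·cos(120°) = 169, so JK = 13.
Step 2: By the law of cosines on triangle KJG: KG² = 13² + 2² − 2·13·2·cos(90°) = 173, so KG = √173.

Therefore, the length of KG = √173.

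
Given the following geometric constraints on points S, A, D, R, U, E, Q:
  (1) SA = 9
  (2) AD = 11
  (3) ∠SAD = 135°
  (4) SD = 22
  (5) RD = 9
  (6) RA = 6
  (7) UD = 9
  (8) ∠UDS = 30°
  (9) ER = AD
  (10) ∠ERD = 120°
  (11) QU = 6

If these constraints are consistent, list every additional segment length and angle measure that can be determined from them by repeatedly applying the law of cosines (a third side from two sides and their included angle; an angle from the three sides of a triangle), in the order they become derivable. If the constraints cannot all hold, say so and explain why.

These constraints are not satisfiable: (1), (2) and (3) already determine SD: by the law of cosines SD² = 9² + 11² − 2·9·11·cos(135°) = 342.01, so SD ≈ 18.49, which contradicts (4) SD = 22. No planar figure meets all of them, so nothing further can be derived.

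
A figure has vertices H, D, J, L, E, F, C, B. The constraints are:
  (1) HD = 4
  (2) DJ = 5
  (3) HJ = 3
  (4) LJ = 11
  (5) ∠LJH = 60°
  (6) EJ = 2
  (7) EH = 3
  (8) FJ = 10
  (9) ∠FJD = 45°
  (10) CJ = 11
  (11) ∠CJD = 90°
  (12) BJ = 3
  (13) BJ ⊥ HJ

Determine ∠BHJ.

Step 1: By the law of cosines on triangle HJB: HB² = 3² + 3² − 2·3·3·cos(90°) = 18, so HB = 3·√2.
Step 2: By the inverse law of cosines on triangle BHJ: cos(∠BHJ) = ((3·√2)² + 3² − 3²) / (2·3·√2·3) = 18/25.46 = 0.7071, so ∠BHJ = 45°.

Therefore, the measure of angle ∠BHJ = 45°.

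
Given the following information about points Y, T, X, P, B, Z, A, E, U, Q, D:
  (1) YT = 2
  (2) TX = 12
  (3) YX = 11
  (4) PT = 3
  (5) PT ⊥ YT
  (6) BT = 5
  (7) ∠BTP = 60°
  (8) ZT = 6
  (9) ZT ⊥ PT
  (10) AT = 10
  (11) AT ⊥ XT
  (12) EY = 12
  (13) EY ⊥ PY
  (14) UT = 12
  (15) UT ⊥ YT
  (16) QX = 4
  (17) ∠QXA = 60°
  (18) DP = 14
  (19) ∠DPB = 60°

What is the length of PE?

Step 1: By the law of cosines on triangle PTY: PY² = 3² + 2² − 2·3·2·cos(90°) = 13, so PY = √13.
Step 2: By the law of cosines on triangle PYE: PE² = √13² + 12² − 2·√13·12·cos(90°) = 157, so PE = √157.

Therefore, the length of PE = √157.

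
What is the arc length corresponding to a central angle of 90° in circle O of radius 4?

The full circumference is 2πr = 2π(4) = 8*pi.
The arc spans 90° out of 360°, which is a fraction of 1/4.
Arc length = 8*pi × 1/4 = 2*pi.

2*pi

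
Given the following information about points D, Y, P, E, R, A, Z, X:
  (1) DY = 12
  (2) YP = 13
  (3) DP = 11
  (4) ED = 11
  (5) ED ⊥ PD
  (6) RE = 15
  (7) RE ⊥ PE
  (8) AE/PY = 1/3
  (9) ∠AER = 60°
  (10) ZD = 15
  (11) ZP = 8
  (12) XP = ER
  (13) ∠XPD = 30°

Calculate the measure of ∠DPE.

Step 1: By the law of cosines on triangle PDE: PE² = 11² + 11² − 2·11·11·cos(90°) = 242, so PE = 11·√2.
Step 2: By the inverse law of cosines on triangle DPE: cos(∠DPE) = (11² + (11·√2)² − 11²) / (2·11·11·√2) = 242/342.24 = 0.7071, so ∠DPE = 45°.

Therefore, the measure of angle ∠DPE = 45°.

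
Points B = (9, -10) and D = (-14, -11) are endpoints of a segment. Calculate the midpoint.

The midpoint is the point halfway along the segment.
Move half the horizontal distance: 9 + (-14 - 9)/2 = 9 + -23/2 = -5/2
Move half the vertical distance: -10 + (-11 - -10)/2 = -10 + -1/2 = -21/2
Midpoint = (-5/2, -21/2)

(-5/2, -21/2)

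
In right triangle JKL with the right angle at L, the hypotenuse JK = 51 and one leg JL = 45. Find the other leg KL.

KL = sqrt(51^2 - 45^2) = sqrt(576) = 24

24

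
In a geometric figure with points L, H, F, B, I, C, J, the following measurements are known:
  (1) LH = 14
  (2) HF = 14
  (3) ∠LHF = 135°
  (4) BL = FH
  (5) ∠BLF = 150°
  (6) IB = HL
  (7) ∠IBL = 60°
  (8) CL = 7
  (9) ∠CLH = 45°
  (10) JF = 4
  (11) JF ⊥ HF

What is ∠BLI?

From the given relations: BL = FH = 14; IB = HL = 14.
Step 1: By the law of cosines on triangle LBI: LI² = 14² + 14² − 2·14·14·cos(60°) = 196, so LI = 14.
Step 2: By the inverse law of cosines on triangle BLI: cos(∠BLI) = (14² + 14² − 14²) / (2·14·14) = 196/392 = 0.5, so ∠BLI = 60°.

Therefore, the measure of angle ∠BLI = 60°.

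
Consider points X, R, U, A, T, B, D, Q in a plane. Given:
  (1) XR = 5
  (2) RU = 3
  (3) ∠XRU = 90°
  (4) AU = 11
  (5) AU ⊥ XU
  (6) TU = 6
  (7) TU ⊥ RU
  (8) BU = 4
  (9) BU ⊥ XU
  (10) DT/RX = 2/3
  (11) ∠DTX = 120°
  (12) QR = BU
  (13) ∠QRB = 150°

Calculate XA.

Step 1: By the law of cosines on triangle URX: UX² = 3² + 5² − 2·3·5·cos(90°) = 34, so UX = √34.
Step 2: By the law of cosines on triangle XUA: XA² = √34² + 11² − 2·√34·11·cos(90°) = 155, so XA = √155.

Therefore, the length of XA = √155.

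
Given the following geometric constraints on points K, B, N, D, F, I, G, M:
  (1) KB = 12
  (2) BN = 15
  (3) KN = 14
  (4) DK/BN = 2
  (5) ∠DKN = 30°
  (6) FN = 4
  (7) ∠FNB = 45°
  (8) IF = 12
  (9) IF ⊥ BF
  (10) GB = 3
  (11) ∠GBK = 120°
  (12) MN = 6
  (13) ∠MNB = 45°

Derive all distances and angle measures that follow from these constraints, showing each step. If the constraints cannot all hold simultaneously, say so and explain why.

The constraints are consistent.

From the given relations:
  DK = 2·BN = 2·15 = 30

Step 1: From KB = 12, BG = 3, and ∠KBG = 120°, by the law of cosines:
  KG² = KB² + BG² - 2·KB·BG·cos(120°) = 144 + 9 + 36 = 189
  KG = 3·√21

Step 2: From BN = 15, NF = 4, and ∠BNF = 45°, by the law of cosines:
  BF² = BN² + NF² - 2·BN·NF·cos(45°) = 225 + 16 - 84.85 = 156.1
  BF ≈ 12.5

Step 3: From BN = 15, NM = 6, and ∠BNM = 45°, by the law of cosines:
  BM² = BN² + NM² - 2·BN·NM·cos(45°) = 225 + 36 - 127.3 = 133.7
  BM ≈ 11.56

Step 4: From NK = 14, KD = 30, and ∠NKD = 30°, by the law of cosines:
  ND² = NK² + KD² - 2·NK·KD·cos(30°) = 196 + 900 - 727.5 = 368.5
  ND ≈ 19.2

Step 5: From KB = 12, KN = 14, BN = 15, by the inverse law of cosines:
  cos(∠BKN) = (KB² + KN² - BN²) / (2·KB·KN)
  ∠BKN = 69.99°

Step 6: From BK = 12, BN = 15, KN = 14, by the inverse law of cosines:
  cos(∠KBN) = (BK² + BN² - KN²) / (2·BK·BN)
  ∠KBN = 61.28°

Step 7: From NB = 15, NK = 14, BK = 12, by the inverse law of cosines:
  cos(∠BNK) = (NB² + NK² - BK²) / (2·NB·NK)
  ∠BNK = 48.74°

Step 8: From BF = 12.5, FI = 12, and ∠BFI = 90°, by the law of cosines:
  BI² = BF² + FI² - 2·BF·FI·cos(90°) = 156.1 + 144 - 0 = 300.1
  BI ≈ 17.32

Step 9: From KB = 12, KG = 3·√21, BG = 3, by the inverse law of cosines:
  cos(∠BKG) = (KB² + KG² - BG²) / (2·KB·KG)
  ∠BKG = 10.89°

Step 10: From BF = 12.5, BN = 15, FN = 4, by the inverse law of cosines:
  cos(∠FBN) = (BF² + BN² - FN²) / (2·BF·BN)
  ∠FBN = 13.08°

Step 11: From BM = 11.56, BN = 15, MN = 6, by the inverse law of cosines:
  cos(∠MBN) = (BM² + BN² - MN²) / (2·BM·BN)
  ∠MBN = 21.52°

Step 12: From ND = 19.2, NK = 14, DK = 30, by the inverse law of cosines:
  cos(∠DNK) = (ND² + NK² - DK²) / (2·ND·NK)
  ∠DNK = 128.61°

Step 13: From DK = 30, DN = 19.2, KN = 14, by the inverse law of cosines:
  cos(∠KDN) = (DK² + DN² - KN²) / (2·DK·DN)
  ∠KDN = 21.39°

Step 14: From FB = 12.5, FN = 4, BN = 15, by the inverse law of cosines:
  cos(∠BFN) = (FB² + FN² - BN²) / (2·FB·FN)
  ∠BFN = 121.92°

Step 15: From GB = 3, GK = 3·√21, BK = 12, by the inverse law of cosines:
  cos(∠BGK) = (GB² + GK² - BK²) / (2·GB·GK)
  ∠BGK = 49.11°

Step 16: From MB = 11.56, MN = 6, BN = 15, by the inverse law of cosines:
  cos(∠BMN) = (MB² + MN² - BN²) / (2·MB·MN)
  ∠BMN = 113.48°

Step 17: From BF = 12.5, BI = 17.32, FI = 12, by the inverse law of cosines:
  cos(∠FBI) = (BF² + BI² - FI²) / (2·BF·BI)
  ∠FBI = 43.84°

Step 18: From IB = 17.32, IF = 12, BF = 12.5, by the inverse law of cosines:
  cos(∠BIF) = (IB² + IF² - BF²) / (2·IB·IF)
  ∠BIF = 46.16°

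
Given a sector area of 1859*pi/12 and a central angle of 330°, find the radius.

r² = 360 × 1859*pi/12 / (π × 330) = 169, so r = 13.

13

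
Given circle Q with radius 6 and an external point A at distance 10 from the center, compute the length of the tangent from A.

Let T be the point of tangency. Then QT ⊥ AT (radius ⊥ tangent).
In right triangle QTA: QA² = QT² + AT²
10² = 6² + AT²
AT² = 64, AT = 8

8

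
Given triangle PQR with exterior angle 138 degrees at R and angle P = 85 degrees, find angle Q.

angle Q = 138 - 85 = 53 degrees (exterior angle theorem).

53 degrees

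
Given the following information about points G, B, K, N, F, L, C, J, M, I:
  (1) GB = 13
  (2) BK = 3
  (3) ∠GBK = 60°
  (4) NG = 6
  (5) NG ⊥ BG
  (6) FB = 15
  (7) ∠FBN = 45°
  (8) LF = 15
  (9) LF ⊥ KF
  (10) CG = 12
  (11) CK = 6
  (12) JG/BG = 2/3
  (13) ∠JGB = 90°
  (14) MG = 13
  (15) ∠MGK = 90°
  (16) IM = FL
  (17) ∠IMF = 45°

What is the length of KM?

Step 1: By the law of cosines on triangle GBK: GK² = 13² + 3² − 2·13·3·cos(60°) = 139, so GK = √139.
Step 2: By the law of cosines on triangle KGM: KM² = √139² + 13² − 2·√139·13·cos(90°) = 308, so KM = 2·√77.

Therefore, the length of KM = 2·√77.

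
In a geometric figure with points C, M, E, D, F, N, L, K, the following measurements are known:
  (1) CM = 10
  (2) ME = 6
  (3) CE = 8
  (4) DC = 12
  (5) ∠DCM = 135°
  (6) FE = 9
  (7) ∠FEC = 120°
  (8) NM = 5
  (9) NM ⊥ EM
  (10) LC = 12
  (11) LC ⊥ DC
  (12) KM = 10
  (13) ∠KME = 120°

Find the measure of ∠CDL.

Step 1: By the law of cosines on triangle DCL: DL² = 12² + 12² − 2·12·12·cos(90°) = 288, so DL = 12·√2.
Step 2: By the inverse law of cosines on triangle CDL: cos(∠CDL) = (12² + (12·√2)² − 12²) / (2·12·12·√2) = 288/407.29 = 0.7071, so ∠CDL = 45°.

Therefore, the measure of angle ∠CDL = 45°.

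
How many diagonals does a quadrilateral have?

Each of the 4 vertices connects to 1 non-adjacent vertices via diagonals.
Total connections = 4 × 1 = 4, but each diagonal is counted twice.
Number of diagonals = 4 / 2 = 2.

2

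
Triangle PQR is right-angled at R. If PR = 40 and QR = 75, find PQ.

By the Pythagorean theorem: PQ^2 = PR^2 + QR^2
PQ^2 = 40^2 + 75^2 = 1600 + 5625 = 7225
PQ = sqrt(7225) = 85

85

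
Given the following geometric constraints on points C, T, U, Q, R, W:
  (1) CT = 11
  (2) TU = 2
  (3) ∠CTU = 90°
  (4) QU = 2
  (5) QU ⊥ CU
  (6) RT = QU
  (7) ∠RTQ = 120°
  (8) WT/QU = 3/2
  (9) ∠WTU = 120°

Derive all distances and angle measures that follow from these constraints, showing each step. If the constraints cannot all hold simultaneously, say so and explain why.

The constraints are consistent.

From the given relations:
  RT = QU = 2
  WT = 3/2·QU = 3/2·2 = 3

Step 1: From CT = 11, TU = 2, and ∠CTU = 90°, by the law of cosines:
  CU² = CT² + TU² - 2·CT·TU·cos(90°) = 121 + 4 - 0 = 125
  CU = 5·√5

Step 2: From UT = 2, TW = 3, and ∠UTW = 120°, by the law of cosines:
  UW² = UT² + TW² - 2·UT·TW·cos(120°) = 4 + 9 + 6 = 19
  UW = √19

Step 3: From CU = 5·√5, UQ = 2, and ∠CUQ = 90°, by the law of cosines:
  CQ² = CU² + UQ² - 2·CU·UQ·cos(90°) = 125 + 4 - 0 = 129
  CQ = √129

Step 4: From CT = 11, CU = 5·√5, TU = 2, by the inverse law of cosines:
  cos(∠TCU) = (CT² + CU² - TU²) / (2·CT·CU)
  ∠TCU = 10.3°

Step 5: From UC = 5·√5, UT = 2, CT = 11, by the inverse law of cosines:
  cos(∠CUT) = (UC² + UT² - CT²) / (2·UC·UT)
  ∠CUT = 79.7°

Step 6: From UT = 2, UW = √19, TW = 3, by the inverse law of cosines:
  cos(∠TUW) = (UT² + UW² - TW²) / (2·UT·UW)
  ∠TUW = 36.59°

Step 7: From WT = 3, WU = √19, TU = 2, by the inverse law of cosines:
  cos(∠TWU) = (WT² + WU² - TU²) / (2·WT·WU)
  ∠TWU = 23.41°

Step 8: From CQ = √129, CU = 5·√5, QU = 2, by the inverse law of cosines:
  cos(∠QCU) = (CQ² + CU² - QU²) / (2·CQ·CU)
  ∠QCU = 10.14°

Step 9: From QC = √129, QU = 2, CU = 5·√5, by the inverse law of cosines:
  cos(∠CQU) = (QC² + QU² - CU²) / (2·QC·QU)
  ∠CQU = 79.86°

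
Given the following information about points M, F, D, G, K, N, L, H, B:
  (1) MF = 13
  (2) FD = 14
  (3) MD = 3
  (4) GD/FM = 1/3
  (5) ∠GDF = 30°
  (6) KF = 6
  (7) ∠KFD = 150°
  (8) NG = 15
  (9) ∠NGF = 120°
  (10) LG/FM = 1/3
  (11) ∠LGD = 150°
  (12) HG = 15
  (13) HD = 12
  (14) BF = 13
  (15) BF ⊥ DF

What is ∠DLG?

From the given relations: LG = 1/3·FM = 1/3·13 ≈ 4.33; GD = 1/3·FM = 1/3·13 ≈ 4.33.
Step 1: By the law of cosines on triangle LGD: LD² = 4.33² + 4.33² − 2·4.33·4.33·cos(150°) = 70.08, so LD ≈ 8.37.
Step 2: By the inverse law of cosines on triangle DLG: cos(∠DLG) = (8.37² + 4.33² − 4.33²) / (2·8.37·4.33) = 70.08/72.55 = 0.9659, so ∠DLG = 15°.

Therefore, the measure of angle ∠DLG = 15°.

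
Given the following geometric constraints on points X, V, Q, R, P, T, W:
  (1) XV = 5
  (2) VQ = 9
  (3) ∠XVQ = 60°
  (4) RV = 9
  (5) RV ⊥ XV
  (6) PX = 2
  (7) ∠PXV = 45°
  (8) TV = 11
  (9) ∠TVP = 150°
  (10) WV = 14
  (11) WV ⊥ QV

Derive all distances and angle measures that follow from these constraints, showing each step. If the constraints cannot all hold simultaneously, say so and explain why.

The constraints are consistent.

Step 1: From XV = 5, VQ = 9, and ∠XVQ = 60°, by the law of cosines:
  XQ² = XV² + VQ² - 2·XV·VQ·cos(60°) = 25 + 81 - 45 = 61
  XQ = √61

Step 2: From XV = 5, VR = 9, and ∠XVR = 90°, by the law of cosines:
  XR² = XV² + VR² - 2·XV·VR·cos(90°) = 25 + 81 - 0 = 106
  XR = √106

Step 3: From VX = 5, XP = 2, and ∠VXP = 45°, by the law of cosines:
  VP² = VX² + XP² - 2·VX·XP·cos(45°) = 25 + 4 - 14.14 = 14.86
  VP ≈ 3.85

Step 4: From QV = 9, VW = 14, and ∠QVW = 90°, by the law of cosines:
  QW² = QV² + VW² - 2·QV·VW·cos(90°) = 81 + 196 - 0 = 277
  QW ≈ 16.64

Step 5: From PV = 3.85, VT = 11, and ∠PVT = 150°, by the law of cosines:
  PT² = PV² + VT² - 2·PV·VT·cos(150°) = 14.86 + 121 + 73.44 = 209.3
  PT ≈ 14.47

Step 6: From XQ = √61, XV = 5, QV = 9, by the inverse law of cosines:
  cos(∠QXV) = (XQ² + XV² - QV²) / (2·XQ·XV)
  ∠QXV = 86.33°

Step 7: From XR = √106, XV = 5, RV = 9, by the inverse law of cosines:
  cos(∠RXV) = (XR² + XV² - RV²) / (2·XR·XV)
  ∠RXV = 60.95°

Step 8: From VP = 3.85, VX = 5, PX = 2, by the inverse law of cosines:
  cos(∠PVX) = (VP² + VX² - PX²) / (2·VP·VX)
  ∠PVX = 21.52°

Step 9: From QV = 9, QW = 16.64, VW = 14, by the inverse law of cosines:
  cos(∠VQW) = (QV² + QW² - VW²) / (2·QV·QW)
  ∠VQW = 57.26°

Step 10: From QV = 9, QX = √61, VX = 5, by the inverse law of cosines:
  cos(∠VQX) = (QV² + QX² - VX²) / (2·QV·QX)
  ∠VQX = 33.67°

Step 11: From RV = 9, RX = √106, VX = 5, by the inverse law of cosines:
  cos(∠VRX) = (RV² + RX² - VX²) / (2·RV·RX)
  ∠VRX = 29.05°

Step 12: From PV = 3.85, PX = 2, VX = 5, by the inverse law of cosines:
  cos(∠VPX) = (PV² + PX² - VX²) / (2·PV·PX)
  ∠VPX = 113.48°

Step 13: From WQ = 16.64, WV = 14, QV = 9, by the inverse law of cosines:
  cos(∠QWV) = (WQ² + WV² - QV²) / (2·WQ·WV)
  ∠QWV = 32.74°

Step 14: From PT = 14.47, PV = 3.85, TV = 11, by the inverse law of cosines:
  cos(∠TPV) = (PT² + PV² - TV²) / (2·PT·PV)
  ∠TPV = 22.34°

Step 15: From TP = 14.47, TV = 11, PV = 3.85, by the inverse law of cosines:
  cos(∠PTV) = (TP² + TV² - PV²) / (2·TP·TV)
  ∠PTV = 7.66°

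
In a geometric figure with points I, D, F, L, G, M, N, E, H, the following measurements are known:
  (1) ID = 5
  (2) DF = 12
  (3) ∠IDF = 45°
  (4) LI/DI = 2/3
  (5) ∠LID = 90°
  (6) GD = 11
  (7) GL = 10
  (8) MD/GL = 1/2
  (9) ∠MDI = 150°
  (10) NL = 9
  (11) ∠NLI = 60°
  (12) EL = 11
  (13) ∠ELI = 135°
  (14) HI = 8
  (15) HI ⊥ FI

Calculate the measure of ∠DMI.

From the given relations: MD = 1/2·GL = 1/2·10 = 5.
Step 1: By the law of cosines on triangle MDI: MI² = 5² + 5² − 2·5·5·cos(150°) = 93.3, so MI ≈ 9.66.
Step 2: By the inverse law of cosines on triangle DMI: cos(∠DMI) = (5² + 9.66² − 5²) / (2·5·9.66) = 93.3/96.59 = 0.9659, so ∠DMI = 15°.

Therefore, the measure of angle ∠DMI = 15°.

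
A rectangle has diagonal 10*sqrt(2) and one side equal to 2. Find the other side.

The diagonal of a rectangle forms a right triangle with the two sides.
Rearranging the Pythagorean theorem: missing side = sqrt(d^2 - known^2).
= sqrt(200 - 4) = sqrt(196) = 14.

14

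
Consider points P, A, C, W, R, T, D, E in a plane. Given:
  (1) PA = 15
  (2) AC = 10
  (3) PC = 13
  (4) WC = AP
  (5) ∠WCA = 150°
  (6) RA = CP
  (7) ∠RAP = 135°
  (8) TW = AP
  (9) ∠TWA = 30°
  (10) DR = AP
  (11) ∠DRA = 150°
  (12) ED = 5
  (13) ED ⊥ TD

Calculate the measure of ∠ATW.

From the given relations: WC = AP = 15; TW = AP = 15.
Step 1: By the law of cosines on triangle ACW: AW² = 10² + 15² − 2·10·15·cos(150°) = 584.81, so AW ≈ 24.18.
Step 2: By the law of cosines on triangle TWA: TA² = 15² + 24.18² − 2·15·24.18·cos(30°) = 181.52, so TA ≈ 13.47.
Step 3: By the inverse law of cosines on triangle ATW: cos(∠ATW) = (13.47² + 15² − 24.18²) / (2·13.47·15) = -178.29/404.19 = -0.4411, so ∠ATW = 116.17°.

Therefore, the measure of angle ∠ATW = 116.17°.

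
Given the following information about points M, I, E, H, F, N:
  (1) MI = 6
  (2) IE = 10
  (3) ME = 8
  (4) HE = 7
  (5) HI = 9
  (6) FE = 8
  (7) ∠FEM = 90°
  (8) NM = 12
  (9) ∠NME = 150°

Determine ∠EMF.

Step 1: By the law of cosines on triangle MEF: MF² = 8² + 8² − 2·8·8·cos(90°) = 128, so MF = 8·√2.
Step 2: By the inverse law of cosines on triangle EMF: cos(∠EMF) = (8² + (8·√2)² − 8²) / (2·8·8·√2) = 128/181.02 = 0.7071, so ∠EMF = 45°.

Therefore, the measure of angle ∠EMF = 45°.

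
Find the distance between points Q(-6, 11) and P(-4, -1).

The horizontal distance is |-4 - -6| = 2 and the vertical distance is |-1 - 11| = 12.
By the Pythagorean theorem, d = sqrt(2^2 + 12^2) = sqrt(148) = 2*sqrt(37).

2*sqrt(37)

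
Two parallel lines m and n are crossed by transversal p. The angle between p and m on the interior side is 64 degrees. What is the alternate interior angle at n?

Alternate interior angles lie on opposite sides of the transversal, between the parallel lines.
By the alternate interior angle theorem, they are equal: 64 degrees.

64 degrees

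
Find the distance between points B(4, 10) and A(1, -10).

d = sqrt((-3)^2 + (-20)^2) = sqrt(409)

sqrt(409)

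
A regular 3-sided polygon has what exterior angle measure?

Each exterior angle of a regular n-gon is 360 / n.
For n = 3: 360 / 3 = 120 degrees.

120 degrees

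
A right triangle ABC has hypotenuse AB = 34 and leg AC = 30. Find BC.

By the Pythagorean theorem: BC^2 = AB^2 - AC^2
BC^2 = 34^2 - 30^2 = 1156 - 900 = 256
BC = sqrt(256) = 16

16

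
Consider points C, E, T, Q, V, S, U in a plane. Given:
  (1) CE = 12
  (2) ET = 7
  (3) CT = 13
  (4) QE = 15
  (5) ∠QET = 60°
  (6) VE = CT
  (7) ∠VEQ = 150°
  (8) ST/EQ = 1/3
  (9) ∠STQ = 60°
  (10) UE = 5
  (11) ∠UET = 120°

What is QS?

From the given relations: ST = 1/3·EQ = 1/3·15 = 5.
Step 1: By the law of cosines on triangle QET: QT² = 15² + 7² − 2·15·7·cos(60°) = 169, so QT = 13.
Step 2: By the law of cosines on triangle QTS: QS² = 13² + 5² − 2·13·5·cos(60°) = 129, so QS = √129.

Therefore, the length of QS = √129.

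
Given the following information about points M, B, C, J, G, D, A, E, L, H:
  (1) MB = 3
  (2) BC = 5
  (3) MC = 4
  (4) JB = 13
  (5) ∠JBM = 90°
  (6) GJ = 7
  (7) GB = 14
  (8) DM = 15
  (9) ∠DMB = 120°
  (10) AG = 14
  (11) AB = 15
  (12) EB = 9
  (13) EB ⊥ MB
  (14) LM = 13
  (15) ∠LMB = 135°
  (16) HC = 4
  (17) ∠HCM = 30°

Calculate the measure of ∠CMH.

Step 1: By the law of cosines on triangle MCH: MH² = 4² + 4² − 2·4·4·cos(30°) = 4.29, so MH ≈ 2.07.
Step 2: By the inverse law of cosines on triangle CMH: cos(∠CMH) = (4² + 2.07² − 4²) / (2·4·2.07) = 4.29/16.56 = 0.2588, so ∠CMH = 75°.

Therefore, the measure of angle ∠CMH = 75°.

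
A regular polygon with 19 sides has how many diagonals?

The number of diagonals in an n-gon is n(n - 3)/2.
For n = 19: 19(19 - 3)/2 = 19 × 16 / 2 = 152.

152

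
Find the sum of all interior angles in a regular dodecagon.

The sum of interior angles of an n-sided polygon is (n - 2) * 180.
For n = 12: (12 - 2) * 180 = 10 * 180 = 1800 degrees.

1800 degrees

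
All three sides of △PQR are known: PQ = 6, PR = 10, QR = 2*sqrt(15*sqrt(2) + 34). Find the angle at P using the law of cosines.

When all three sides of a triangle are known, the law of cosines can be rearranged to find any angle.
cos(C) = (a² + b² - c²) / (2ab) gives cos(P) = -sqrt(2)/2.
Taking the inverse cosine: P = 135°.

135°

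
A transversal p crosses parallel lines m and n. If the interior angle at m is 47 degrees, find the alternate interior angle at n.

Alternate interior angles are equal: 47 degrees.

47 degrees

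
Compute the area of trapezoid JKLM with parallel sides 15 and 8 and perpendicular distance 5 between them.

Area = (15 + 8) * 5 / 2 = 115 / 2 = 115/2

115/2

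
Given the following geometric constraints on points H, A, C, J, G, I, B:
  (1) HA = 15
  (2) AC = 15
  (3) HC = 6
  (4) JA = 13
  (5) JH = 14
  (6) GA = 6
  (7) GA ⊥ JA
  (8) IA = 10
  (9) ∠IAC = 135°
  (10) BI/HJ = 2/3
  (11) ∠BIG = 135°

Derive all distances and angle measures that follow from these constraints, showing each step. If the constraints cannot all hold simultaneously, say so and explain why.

The constraints are consistent.

From the given relations:
  BI = 2/3·HJ = 2/3·14 ≈ 9.33

Step 1: From CA = 15, AI = 10, and ∠CAI = 135°, by the law of cosines:
  CI² = CA² + AI² - 2·CA·AI·cos(135°) = 225 + 100 + 212.1 = 537.1
  CI ≈ 23.18

Step 2: From JA = 13, AG = 6, and ∠JAG = 90°, by the law of cosines:
  JG² = JA² + AG² - 2·JA·AG·cos(90°) = 169 + 36 - 0 = 205
  JG ≈ 14.32

Step 3: From HA = 15, HC = 6, AC = 15, by the inverse law of cosines:
  cos(∠AHC) = (HA² + HC² - AC²) / (2·HA·HC)
  ∠AHC = 78.46°

Step 4: From HA = 15, HJ = 14, AJ = 13, by the inverse law of cosines:
  cos(∠AHJ) = (HA² + HJ² - AJ²) / (2·HA·HJ)
  ∠AHJ = 53.13°

Step 5: From AC = 15, AH = 15, CH = 6, by the inverse law of cosines:
  cos(∠CAH) = (AC² + AH² - CH²) / (2·AC·AH)
  ∠CAH = 23.07°

Step 6: From AH = 15, AJ = 13, HJ = 14, by the inverse law of cosines:
  cos(∠HAJ) = (AH² + AJ² - HJ²) / (2·AH·AJ)
  ∠HAJ = 59.49°

Step 7: From CA = 15, CH = 6, AH = 15, by the inverse law of cosines:
  cos(∠ACH) = (CA² + CH² - AH²) / (2·CA·CH)
  ∠ACH = 78.46°

Step 8: From JA = 13, JH = 14, AH = 15, by the inverse law of cosines:
  cos(∠AJH) = (JA² + JH² - AH²) / (2·JA·JH)
  ∠AJH = 67.38°

Step 9: From CA = 15, CI = 23.18, AI = 10, by the inverse law of cosines:
  cos(∠ACI) = (CA² + CI² - AI²) / (2·CA·CI)
  ∠ACI = 17.76°

Step 10: From JA = 13, JG = 14.32, AG = 6, by the inverse law of cosines:
  cos(∠AJG) = (JA² + JG² - AG²) / (2·JA·JG)
  ∠AJG = 24.78°

Step 11: From GA = 6, GJ = 14.32, AJ = 13, by the inverse law of cosines:
  cos(∠AGJ) = (GA² + GJ² - AJ²) / (2·GA·GJ)
  ∠AGJ = 65.22°

Step 12: From IA = 10, IC = 23.18, AC = 15, by the inverse law of cosines:
  cos(∠AIC) = (IA² + IC² - AC²) / (2·IA·IC)
  ∠AIC = 27.24°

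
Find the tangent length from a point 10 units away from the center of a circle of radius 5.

Let T be the point of tangency. Then OT ⊥ XT (radius ⊥ tangent).
In right triangle OTX: OX² = OT² + XT²
10² = 5² + XT²
XT² = 75, XT = 5*sqrt(3)

5*sqrt(3)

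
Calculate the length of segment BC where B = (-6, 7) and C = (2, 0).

The horizontal distance is |2 - -6| = 8 and the vertical distance is |0 - 7| = 7.
By the Pythagorean theorem, d = sqrt(8^2 + 7^2) = sqrt(113).

sqrt(113)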